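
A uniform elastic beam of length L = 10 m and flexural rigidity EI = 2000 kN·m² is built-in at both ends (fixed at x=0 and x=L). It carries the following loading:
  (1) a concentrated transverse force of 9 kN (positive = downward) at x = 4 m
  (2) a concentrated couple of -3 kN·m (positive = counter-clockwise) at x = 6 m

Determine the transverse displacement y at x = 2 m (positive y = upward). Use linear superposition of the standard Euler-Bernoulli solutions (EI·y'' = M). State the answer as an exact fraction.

y(2) = -21/2500 m

Load 1 — point force P=9 kN at a=4 m (b=L-a=6):
  y_1 = -Pb²x²(3aL-(3a+b)x)/(6L³EI)  [x≤a] = -9·6²·2²·(3·4·10-(3·4+6)·2)/(6·10³·2000) = -567/62500 m
Load 2 — applied couple M₀=-3 kN·m at a=6 m (b=L-a=4):
  y_2 = (R_Ax³/6 - M_Ax²/2)/EI  [x≤a] with R_A=-54/125, M_A=-24/25 = ((-54/125)·2³/6 - (-24/25)·2²/2)/2000 = 21/31250 m
Superposition: y = Σ y_i = -21/2500 m ≈ -0.008400 m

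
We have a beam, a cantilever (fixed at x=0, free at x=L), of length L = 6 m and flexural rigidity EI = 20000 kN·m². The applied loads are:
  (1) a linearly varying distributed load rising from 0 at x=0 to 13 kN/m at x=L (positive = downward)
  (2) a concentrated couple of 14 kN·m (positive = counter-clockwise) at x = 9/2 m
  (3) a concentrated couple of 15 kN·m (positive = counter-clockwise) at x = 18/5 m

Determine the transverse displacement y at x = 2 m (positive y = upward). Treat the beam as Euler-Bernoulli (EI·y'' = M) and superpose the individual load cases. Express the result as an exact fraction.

Load 1 — triangular load w₀=13 kN/m (0→w₀ over full span):
  y_1 = (w₀Lx³/12-w₀L²x²/6-w₀x⁵/(120L))/EI = (13·6·2³/12-13·6²·2²/6-13·2⁵/(120·6))/20000 = -5863/450000 m
Load 2 — applied couple M₀=14 kN·m at a=9/2 m (b=L-a=3/2):
  y_2 = M₀x²/(2EI)  [x≤a] = 14·2²/(2·20000) = 7/5000 m
Load 3 — applied couple M₀=15 kN·m at a=18/5 m (b=L-a=12/5):
  y_3 = M₀x²/(2EI)  [x≤a] = 15·2²/(2·20000) = 3/2000 m
Superposition: y = Σ y_i = -2279/225000 m ≈ -0.010129 m

y(2) = -2279/225000 m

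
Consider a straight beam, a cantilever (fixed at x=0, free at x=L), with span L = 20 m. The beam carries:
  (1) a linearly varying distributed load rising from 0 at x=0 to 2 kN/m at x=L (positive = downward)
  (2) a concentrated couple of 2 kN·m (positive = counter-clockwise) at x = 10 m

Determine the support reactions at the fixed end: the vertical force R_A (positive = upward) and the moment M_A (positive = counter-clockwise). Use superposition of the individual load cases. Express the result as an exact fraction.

Load 1 — triangular load w₀=2 kN/m (0→w₀ over full span):
  R_A = w₀L/2 = 2·20/2 = 20 kN
  M_A = w₀L²/3 = 2·20²/3 = 800/3 kN·m
Load 2 — applied couple M₀=2 kN·m at a=10 m (b=L-a=10):
  R_A = 0 kN
  M_A = -M₀ = -2 kN·m
Superposition: R_A = 20 kN, M_A = 794/3 kN·m

R_A = 20 kN, M_A = 794/3 kN·m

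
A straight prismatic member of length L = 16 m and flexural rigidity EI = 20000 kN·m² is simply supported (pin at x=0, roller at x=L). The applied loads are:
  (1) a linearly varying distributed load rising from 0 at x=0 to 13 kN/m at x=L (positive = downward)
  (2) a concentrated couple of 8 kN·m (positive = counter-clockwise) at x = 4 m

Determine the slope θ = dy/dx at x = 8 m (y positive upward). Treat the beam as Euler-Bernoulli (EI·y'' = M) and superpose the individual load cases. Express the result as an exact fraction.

Load 1 — triangular load w₀=13 kN/m (0→w₀ over full span):
  θ_1 = -w₀(7L⁴-30L²x²+15x⁴)/(360LEI) = -13·(7·16⁴-30·16²·8²+15·8⁴)/(360·16·20000) = -91/28125 rad
Load 2 — applied couple M₀=8 kN·m at a=4 m (b=L-a=12):
  θ_2 = (M₀x²/(2L)-M₀(x-a)+C₁)/EI  [x>a] with C₁=M₀(3b²-L²)/(6L)=44/3 = (8·8²/(2·16)-8·(8-4)+(44/3))/20000 = -1/15000 rad
Superposition: θ = Σ θ_i = -743/225000 rad ≈ -0.003302 rad

θ(8) = -743/225000 rad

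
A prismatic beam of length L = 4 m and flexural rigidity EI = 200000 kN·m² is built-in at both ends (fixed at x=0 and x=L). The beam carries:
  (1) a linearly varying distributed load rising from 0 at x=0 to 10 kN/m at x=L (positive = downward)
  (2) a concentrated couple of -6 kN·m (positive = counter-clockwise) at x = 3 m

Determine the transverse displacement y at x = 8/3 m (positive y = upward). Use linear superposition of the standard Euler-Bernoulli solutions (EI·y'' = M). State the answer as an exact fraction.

y(8/3) = -269/36450000 m

Load 1 — triangular load w₀=10 kN/m (0→w₀ over full span):
  y_1 = -w₀x²(L-x)²(x+2L)/(120LEI) = -10·(8/3)²·(4-(8/3))²·((8/3)+2·4)/(120·4·200000) = -32/2278125 m
Load 2 — applied couple M₀=-6 kN·m at a=3 m (b=L-a=1):
  y_2 = (R_Ax³/6 - M_Ax²/2)/EI  [x≤a] with R_A=-27/16, M_A=-15/8 = ((-27/16)·(8/3)³/6 - (-15/8)·(8/3)²/2)/200000 = 1/150000 m
Superposition: y = Σ y_i = -269/36450000 m ≈ -0.000007 m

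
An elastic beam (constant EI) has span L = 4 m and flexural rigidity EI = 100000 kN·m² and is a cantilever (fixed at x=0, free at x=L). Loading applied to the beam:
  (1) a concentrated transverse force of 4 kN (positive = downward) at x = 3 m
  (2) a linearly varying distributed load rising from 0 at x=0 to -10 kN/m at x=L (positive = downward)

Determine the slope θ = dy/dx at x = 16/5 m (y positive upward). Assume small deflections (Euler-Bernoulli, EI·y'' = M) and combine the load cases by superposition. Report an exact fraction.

θ(16/5) = 11473/18750000 rad

Load 1 — point force P=4 kN at a=3 m (b=L-a=1):
  θ_1 = -Pa²/(2EI)  [x>a] = -4·3²/(2·100000) = -9/50000 rad
Load 2 — triangular load w₀=-10 kN/m (0→w₀ over full span):
  θ_2 = (w₀Lx²/4-w₀L²x/3-w₀x⁴/(24L))/EI = ((-10)·4·(16/5)²/4-(-10)·4²·(16/5)/3-(-10)·(16/5)⁴/(24·4))/100000 = 928/1171875 rad
Superposition: θ = Σ θ_i = 11473/18750000 rad ≈ 0.000612 rad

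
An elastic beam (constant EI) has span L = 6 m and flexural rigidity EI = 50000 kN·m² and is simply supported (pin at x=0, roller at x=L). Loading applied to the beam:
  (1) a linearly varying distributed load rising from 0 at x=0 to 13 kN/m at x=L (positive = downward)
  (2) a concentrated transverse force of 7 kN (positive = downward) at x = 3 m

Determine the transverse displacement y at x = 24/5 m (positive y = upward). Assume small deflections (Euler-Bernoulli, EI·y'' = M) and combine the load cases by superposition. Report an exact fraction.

y(24/5) = -2698821/1562500000 m

Load 1 — triangular load w₀=13 kN/m (0→w₀ over full span):
  y_1 = -w₀x(7L⁴-10L²x²+3x⁴)/(360LEI) = -13·(24/5)·(7·6⁴-10·6²·(24/5)²+3·(24/5)⁴)/(360·6·50000) = -133731/97656250 m
Load 2 — point force P=7 kN at a=3 m (b=L-a=3):
  y_2 = -Pa(L-x)(2Lx-a²-x²)/(6LEI)  [x>a] = -7·3·(6-(24/5))·(2·6·(24/5)-3²-(24/5)²)/(6·6·50000) = -4473/12500000 m
Superposition: y = Σ y_i = -2698821/1562500000 m ≈ -0.001727 m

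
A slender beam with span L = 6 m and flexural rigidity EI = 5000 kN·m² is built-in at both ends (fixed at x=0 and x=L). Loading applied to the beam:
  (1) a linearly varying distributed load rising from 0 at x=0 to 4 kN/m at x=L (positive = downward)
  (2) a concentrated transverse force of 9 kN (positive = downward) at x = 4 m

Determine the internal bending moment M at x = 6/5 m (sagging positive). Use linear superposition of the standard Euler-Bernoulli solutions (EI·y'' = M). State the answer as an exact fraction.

M(6/5) = -234/125 kN·m

Load 1 — triangular load w₀=4 kN/m (0→w₀ over full span):
  M_1 = 3w₀Lx/20 - w₀L²/30 - w₀x³/(6L) = 3·4·6·(6/5)/20 - 4·6²/30 - 4·(6/5)³/(6·6) = -84/125 kN·m
Load 2 — point force P=9 kN at a=4 m (b=L-a=2):
  M_2 = Pb²(3a+b)x/L³ - Pab²/L²  [x≤a] = 9·2²·(3·4+2)·(6/5)/6³ - 9·4·2²/6² = -6/5 kN·m
Superposition: M = Σ M_i = -234/125 kN·m ≈ -1.872000 kN·m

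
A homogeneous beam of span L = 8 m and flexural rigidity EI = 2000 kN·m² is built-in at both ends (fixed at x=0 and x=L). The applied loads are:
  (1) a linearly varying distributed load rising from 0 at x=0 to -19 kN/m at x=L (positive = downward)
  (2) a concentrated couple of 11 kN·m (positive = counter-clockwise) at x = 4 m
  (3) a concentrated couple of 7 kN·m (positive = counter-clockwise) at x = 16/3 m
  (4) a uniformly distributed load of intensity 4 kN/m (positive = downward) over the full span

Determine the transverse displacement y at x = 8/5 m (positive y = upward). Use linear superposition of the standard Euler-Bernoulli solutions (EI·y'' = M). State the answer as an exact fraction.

Load 1 — triangular load w₀=-19 kN/m (0→w₀ over full span):
  y_1 = -w₀x²(L-x)²(x+2L)/(120LEI) = -(-19)·(8/5)²·(8-(8/5))²·((8/5)+2·8)/(120·8·2000) = 107008/5859375 m
Load 2 — applied couple M₀=11 kN·m at a=4 m (b=L-a=4):
  y_2 = (R_Ax³/6 - M_Ax²/2)/EI  [x≤a] with R_A=33/16, M_A=11/4 = ((33/16)·(8/5)³/6 - (11/4)·(8/5)²/2)/2000 = -33/31250 m
Load 3 — applied couple M₀=7 kN·m at a=16/3 m (b=L-a=8/3):
  y_3 = (R_Ax³/6 - M_Ax²/2)/EI  [x≤a] with R_A=7/6, M_A=7/3 = ((7/6)·(8/5)³/6 - (7/3)·(8/5)²/2)/2000 = -154/140625 m
Load 4 — uniform load w=4 kN/m over full span:
  y_4 = -wx²(L-x)²/(24EI) = -4·(8/5)²·(8-(8/5))²/(24·2000) = -2048/234375 m
Superposition: y = Σ y_i = 259223/35156250 m ≈ 0.007373 m

y(8/5) = 259223/35156250 m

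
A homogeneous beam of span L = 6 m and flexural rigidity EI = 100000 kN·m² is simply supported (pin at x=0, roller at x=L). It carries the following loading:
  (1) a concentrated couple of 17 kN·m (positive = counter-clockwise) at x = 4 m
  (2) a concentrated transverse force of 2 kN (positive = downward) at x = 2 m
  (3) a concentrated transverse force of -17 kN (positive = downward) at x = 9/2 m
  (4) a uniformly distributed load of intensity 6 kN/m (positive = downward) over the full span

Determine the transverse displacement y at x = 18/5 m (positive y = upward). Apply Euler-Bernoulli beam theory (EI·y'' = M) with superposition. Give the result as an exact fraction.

Load 1 — applied couple M₀=17 kN·m at a=4 m (b=L-a=2):
  y_1 = (M₀x³/(6L)+C₁x)/EI  [x≤a] with C₁=M₀(3b²-L²)/(6L)=-34/3 = (17·(18/5)³/(6·6)+(-34/3)·(18/5))/100000 = -1173/6250000 m
Load 2 — point force P=2 kN at a=2 m (b=L-a=4):
  y_2 = -Pa(L-x)(2Lx-a²-x²)/(6LEI)  [x>a] = -2·2·(6-(18/5))·(2·6·(18/5)-2²-(18/5)²)/(6·6·100000) = -82/1171875 m
Load 3 — point force P=-17 kN at a=9/2 m (b=L-a=3/2):
  y_3 = -Pbx(L²-b²-x²)/(6LEI)  [x≤a] = -(-17)·(3/2)·(18/5)·(6²-(3/2)²-(18/5)²)/(6·6·100000) = 106029/200000000 m
Load 4 — uniform load w=6 kN/m over full span:
  y_4 = -wx(L³-2Lx²+x³)/(24EI) = -6·(18/5)·(6³-2·6·(18/5)²+(18/5)³)/(24·100000) = -7533/7812500 m
Superposition: y = Σ y_i = -2075197/3000000000 m ≈ -0.000692 m

y(18/5) = -2075197/3000000000 m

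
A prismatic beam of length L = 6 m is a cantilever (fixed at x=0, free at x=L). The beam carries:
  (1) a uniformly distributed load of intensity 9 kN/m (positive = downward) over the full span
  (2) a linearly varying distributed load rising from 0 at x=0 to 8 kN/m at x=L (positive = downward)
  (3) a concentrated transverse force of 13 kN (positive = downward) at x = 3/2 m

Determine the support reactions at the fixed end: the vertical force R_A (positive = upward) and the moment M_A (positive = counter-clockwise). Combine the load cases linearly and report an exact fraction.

R_A = 91 kN, M_A = 555/2 kN·m

Load 1 — uniform load w=9 kN/m over full span:
  R_A = wL = 9·6 = 54 kN
  M_A = wL²/2 = 9·6²/2 = 162 kN·m
Load 2 — triangular load w₀=8 kN/m (0→w₀ over full span):
  R_A = w₀L/2 = 8·6/2 = 24 kN
  M_A = w₀L²/3 = 8·6²/3 = 96 kN·m
Load 3 — point force P=13 kN at a=3/2 m (b=L-a=9/2):
  R_A = P = 13 kN
  M_A = Pa = 13·(3/2) = 39/2 kN·m
Superposition: R_A = 91 kN, M_A = 555/2 kN·m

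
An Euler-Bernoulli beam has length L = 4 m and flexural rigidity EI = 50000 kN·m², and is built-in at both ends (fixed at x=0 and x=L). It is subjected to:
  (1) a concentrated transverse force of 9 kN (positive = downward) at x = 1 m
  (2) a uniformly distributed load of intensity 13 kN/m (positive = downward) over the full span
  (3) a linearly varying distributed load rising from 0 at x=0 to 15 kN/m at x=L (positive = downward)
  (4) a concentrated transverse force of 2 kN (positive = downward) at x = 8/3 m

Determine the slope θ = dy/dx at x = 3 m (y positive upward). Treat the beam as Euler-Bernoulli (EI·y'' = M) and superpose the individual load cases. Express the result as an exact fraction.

θ(3) = 6781/28800000 rad

Load 1 — point force P=9 kN at a=1 m (b=L-a=3):
  θ_1 = Pa²(L-x)(2bL-(3b+a)(L-x))/(2L³EI)  [x>a] = 9·1²·(4-3)·(2·3·4-(3·3+1)·(4-3))/(2·4³·50000) = 63/3200000 rad
Load 2 — uniform load w=13 kN/m over full span:
  θ_2 = -wx(L-x)(L-2x)/(12EI) = -13·3·(4-3)·(4-2·3)/(12·50000) = 13/100000 rad
Load 3 — triangular load w₀=15 kN/m (0→w₀ over full span):
  θ_3 = -w₀(2x(L-x)(L-2x)(x+2L)+x²(L-x)²)/(120LEI) = -15·(2·3·(4-3)·(4-2·3)·(3+2·4)+3²·(4-3)²)/(120·4·50000) = 123/1600000 rad
Load 4 — point force P=2 kN at a=8/3 m (b=L-a=4/3):
  θ_4 = Pa²(L-x)(2bL-(3b+a)(L-x))/(2L³EI)  [x>a] = 2·(8/3)²·(4-3)·(2·(4/3)·4-(3·(4/3)+(8/3))·(4-3))/(2·4³·50000) = 1/112500 rad
Superposition: θ = Σ θ_i = 6781/28800000 rad ≈ 0.000235 rad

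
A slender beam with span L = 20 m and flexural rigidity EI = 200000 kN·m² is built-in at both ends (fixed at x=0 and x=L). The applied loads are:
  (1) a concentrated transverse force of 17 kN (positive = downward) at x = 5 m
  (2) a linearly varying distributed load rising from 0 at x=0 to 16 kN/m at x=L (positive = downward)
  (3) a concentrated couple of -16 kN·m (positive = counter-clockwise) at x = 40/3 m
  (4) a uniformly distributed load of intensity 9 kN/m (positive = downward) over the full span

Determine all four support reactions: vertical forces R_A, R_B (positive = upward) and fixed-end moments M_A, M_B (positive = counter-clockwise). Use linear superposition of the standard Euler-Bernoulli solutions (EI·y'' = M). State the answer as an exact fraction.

R_A = 72613/480 kN, M_A = 8893/16 kN·m, R_B = 98747/480 kN, M_B = -10175/16 kN·m

Load 1 — point force P=17 kN at a=5 m (b=L-a=15):
  R_A = Pb²(3a+b)/L³ = 17·15²·(3·5+15)/20³ = 459/32 kN
  M_A = Pab²/L² = 17·5·15²/20² = 765/16 kN·m
  R_B = Pa²(a+3b)/L³ = 17·5²·(5+3·15)/20³ = 85/32 kN
  M_B = -Pa²b/L² = -17·5²·15/20² = -255/16 kN·m
Load 2 — triangular load w₀=16 kN/m (0→w₀ over full span):
  R_A = 3w₀L/20 = 3·16·20/20 = 48 kN
  M_A = w₀L²/30 = 16·20²/30 = 640/3 kN·m
  R_B = 7w₀L/20 = 7·16·20/20 = 112 kN
  M_B = -w₀L²/20 = -16·20²/20 = -320 kN·m
Load 3 — applied couple M₀=-16 kN·m at a=40/3 m (b=L-a=20/3):
  R_A = 6M₀ab/L³ = 6·(-16)·(40/3)·(20/3)/20³ = -16/15 kN
  M_A = M₀b(2a-b)/L² = (-16)·(20/3)·(2·(40/3)-(20/3))/20² = -16/3 kN·m
  R_B = -6M₀ab/L³ = -6·(-16)·(40/3)·(20/3)/20³ = 16/15 kN
  M_B = M₀a(2b-a)/L² = (-16)·(40/3)·(2·(20/3)-(40/3))/20² = 0 kN·m
Load 4 — uniform load w=9 kN/m over full span:
  R_A = wL/2 = 9·20/2 = 90 kN
  M_A = wL²/12 = 9·20²/12 = 300 kN·m
  R_B = wL/2 = 9·20/2 = 90 kN
  M_B = -wL²/12 = -9·20²/12 = -300 kN·m
Superposition: R_A = 72613/480 kN, M_A = 8893/16 kN·m, R_B = 98747/480 kN, M_B = -10175/16 kN·m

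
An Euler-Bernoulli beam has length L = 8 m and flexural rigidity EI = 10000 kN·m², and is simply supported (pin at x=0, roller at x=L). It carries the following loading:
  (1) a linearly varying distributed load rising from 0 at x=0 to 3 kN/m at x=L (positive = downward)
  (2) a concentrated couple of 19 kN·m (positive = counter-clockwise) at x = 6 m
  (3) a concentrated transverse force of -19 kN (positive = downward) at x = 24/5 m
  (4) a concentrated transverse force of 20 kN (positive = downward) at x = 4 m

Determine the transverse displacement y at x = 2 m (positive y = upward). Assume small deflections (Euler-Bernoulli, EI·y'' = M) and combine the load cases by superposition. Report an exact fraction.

Load 1 — triangular load w₀=3 kN/m (0→w₀ over full span):
  y_1 = -w₀x(7L⁴-10L²x²+3x⁴)/(360LEI) = -3·2·(7·8⁴-10·8²·2²+3·2⁴)/(360·8·10000) = -109/20000 m
Load 2 — applied couple M₀=19 kN·m at a=6 m (b=L-a=2):
  y_2 = (M₀x³/(6L)+C₁x)/EI  [x≤a] with C₁=M₀(3b²-L²)/(6L)=-247/12 = (19·2³/(6·8)+(-247/12)·2)/10000 = -19/5000 m
Load 3 — point force P=-19 kN at a=24/5 m (b=L-a=16/5):
  y_3 = -Pbx(L²-b²-x²)/(6LEI)  [x≤a] = -(-19)·(16/5)·2·(8²-(16/5)²-2²)/(6·8·10000) = 5909/468750 m
Load 4 — point force P=20 kN at a=4 m (b=L-a=4):
  y_4 = -Pbx(L²-b²-x²)/(6LEI)  [x≤a] = -20·4·2·(8²-4²-2²)/(6·8·10000) = -11/750 m
Superposition: y = Σ y_i = -28277/2500000 m ≈ -0.011311 m

y(2) = -28277/2500000 m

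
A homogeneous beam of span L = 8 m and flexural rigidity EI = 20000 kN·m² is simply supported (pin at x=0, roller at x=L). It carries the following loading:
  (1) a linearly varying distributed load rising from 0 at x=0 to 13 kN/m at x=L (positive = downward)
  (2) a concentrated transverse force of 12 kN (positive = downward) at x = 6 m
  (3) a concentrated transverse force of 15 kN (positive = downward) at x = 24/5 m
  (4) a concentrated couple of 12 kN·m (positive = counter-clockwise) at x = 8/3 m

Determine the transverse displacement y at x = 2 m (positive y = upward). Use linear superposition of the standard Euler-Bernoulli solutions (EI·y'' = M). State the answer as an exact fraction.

y(2) = -18951/1000000 m

Load 1 — triangular load w₀=13 kN/m (0→w₀ over full span):
  y_1 = -w₀x(7L⁴-10L²x²+3x⁴)/(360LEI) = -13·2·(7·8⁴-10·8²·2²+3·2⁴)/(360·8·20000) = -1417/120000 m
Load 2 — point force P=12 kN at a=6 m (b=L-a=2):
  y_2 = -Pbx(L²-b²-x²)/(6LEI)  [x≤a] = -12·2·2·(8²-2²-2²)/(6·8·20000) = -7/2500 m
Load 3 — point force P=15 kN at a=24/5 m (b=L-a=16/5):
  y_3 = -Pbx(L²-b²-x²)/(6LEI)  [x≤a] = -15·(16/5)·2·(8²-(16/5)²-2²)/(6·8·20000) = -311/62500 m
Load 4 — applied couple M₀=12 kN·m at a=8/3 m (b=L-a=16/3):
  y_4 = (M₀x³/(6L)+C₁x)/EI  [x≤a] with C₁=M₀(3b²-L²)/(6L)=16/3 = (12·2³/(6·8)+(16/3)·2)/20000 = 19/30000 m
Superposition: y = Σ y_i = -18951/1000000 m ≈ -0.018951 m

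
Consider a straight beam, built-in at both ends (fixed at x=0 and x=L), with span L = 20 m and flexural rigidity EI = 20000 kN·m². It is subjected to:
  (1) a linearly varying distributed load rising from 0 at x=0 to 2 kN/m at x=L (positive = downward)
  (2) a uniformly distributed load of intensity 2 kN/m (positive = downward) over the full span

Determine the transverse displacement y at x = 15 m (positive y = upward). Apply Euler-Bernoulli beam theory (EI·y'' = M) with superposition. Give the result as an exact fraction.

Load 1 — triangular load w₀=2 kN/m (0→w₀ over full span):
  y_1 = -w₀x²(L-x)²(x+2L)/(120LEI) = -2·15²·(20-15)²·(15+2·20)/(120·20·20000) = -33/2560 m
Load 2 — uniform load w=2 kN/m over full span:
  y_2 = -wx²(L-x)²/(24EI) = -2·15²·(20-15)²/(24·20000) = -3/128 m
Superposition: y = Σ y_i = -93/2560 m ≈ -0.036328 m

y(15) = -93/2560 m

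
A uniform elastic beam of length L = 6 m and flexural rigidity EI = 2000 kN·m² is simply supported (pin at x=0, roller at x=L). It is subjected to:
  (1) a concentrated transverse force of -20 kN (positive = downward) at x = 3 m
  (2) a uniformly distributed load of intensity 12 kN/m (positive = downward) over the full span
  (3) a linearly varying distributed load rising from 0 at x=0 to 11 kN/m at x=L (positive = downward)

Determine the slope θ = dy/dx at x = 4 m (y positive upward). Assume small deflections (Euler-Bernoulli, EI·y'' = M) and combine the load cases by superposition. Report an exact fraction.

Load 1 — point force P=-20 kN at a=3 m (b=L-a=3):
  θ_1 = -Pa(2L²-6Lx+3x²+a²)/(6LEI)  [x>a] = -(-20)·3·(2·6²-6·6·4+3·4²+3²)/(6·6·2000) = -1/80 rad
Load 2 — uniform load w=12 kN/m over full span:
  θ_2 = -w(L³-6Lx²+4x³)/(24EI) = -12·(6³-6·6·4²+4·4³)/(24·2000) = 13/500 rad
Load 3 — triangular load w₀=11 kN/m (0→w₀ over full span):
  θ_3 = -w₀(7L⁴-30L²x²+15x⁴)/(360LEI) = -11·(7·6⁴-30·6²·4²+15·4⁴)/(360·6·2000) = 1001/90000 rad
Superposition: θ = Σ θ_i = 277/11250 rad ≈ 0.024622 rad

θ(4) = 277/11250 rad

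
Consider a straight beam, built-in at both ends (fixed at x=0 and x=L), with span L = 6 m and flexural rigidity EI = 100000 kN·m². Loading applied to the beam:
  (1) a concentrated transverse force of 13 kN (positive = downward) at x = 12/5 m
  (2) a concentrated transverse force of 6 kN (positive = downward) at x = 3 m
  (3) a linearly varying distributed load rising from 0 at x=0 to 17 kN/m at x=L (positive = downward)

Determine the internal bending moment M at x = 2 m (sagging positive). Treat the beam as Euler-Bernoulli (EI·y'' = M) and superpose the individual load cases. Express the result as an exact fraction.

M(2) = 30461/2250 kN·m

Load 1 — point force P=13 kN at a=12/5 m (b=L-a=18/5):
  M_1 = Pb²(3a+b)x/L³ - Pab²/L²  [x≤a] = 13·(18/5)²·(3·(12/5)+(18/5))·2/6³ - 13·(12/5)·(18/5)²/6² = 702/125 kN·m
Load 2 — point force P=6 kN at a=3 m (b=L-a=3):
  M_2 = Pb²(3a+b)x/L³ - Pab²/L²  [x≤a] = 6·3²·(3·3+3)·2/6³ - 6·3·3²/6² = 3/2 kN·m
Load 3 — triangular load w₀=17 kN/m (0→w₀ over full span):
  M_3 = 3w₀Lx/20 - w₀L²/30 - w₀x³/(6L) = 3·17·6·2/20 - 17·6²/30 - 17·2³/(6·6) = 289/45 kN·m
Superposition: M = Σ M_i = 30461/2250 kN·m ≈ 13.538222 kN·m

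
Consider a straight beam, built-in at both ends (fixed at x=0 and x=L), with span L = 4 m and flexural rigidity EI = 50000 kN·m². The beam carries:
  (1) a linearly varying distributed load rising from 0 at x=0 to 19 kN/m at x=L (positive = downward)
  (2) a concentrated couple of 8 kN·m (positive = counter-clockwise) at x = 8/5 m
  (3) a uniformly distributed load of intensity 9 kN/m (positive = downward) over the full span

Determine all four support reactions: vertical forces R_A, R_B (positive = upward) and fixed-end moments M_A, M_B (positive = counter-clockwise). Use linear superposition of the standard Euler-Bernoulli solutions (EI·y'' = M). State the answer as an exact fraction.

R_A = 807/25 kN, M_A = 1732/75 kN·m, R_B = 1043/25 kN, M_B = -616/25 kN·m

Load 1 — triangular load w₀=19 kN/m (0→w₀ over full span):
  R_A = 3w₀L/20 = 3·19·4/20 = 57/5 kN
  M_A = w₀L²/30 = 19·4²/30 = 152/15 kN·m
  R_B = 7w₀L/20 = 7·19·4/20 = 133/5 kN
  M_B = -w₀L²/20 = -19·4²/20 = -76/5 kN·m
Load 2 — applied couple M₀=8 kN·m at a=8/5 m (b=L-a=12/5):
  R_A = 6M₀ab/L³ = 6·8·(8/5)·(12/5)/4³ = 72/25 kN
  M_A = M₀b(2a-b)/L² = 8·(12/5)·(2·(8/5)-(12/5))/4² = 24/25 kN·m
  R_B = -6M₀ab/L³ = -6·8·(8/5)·(12/5)/4³ = -72/25 kN
  M_B = M₀a(2b-a)/L² = 8·(8/5)·(2·(12/5)-(8/5))/4² = 64/25 kN·m
Load 3 — uniform load w=9 kN/m over full span:
  R_A = wL/2 = 9·4/2 = 18 kN
  M_A = wL²/12 = 9·4²/12 = 12 kN·m
  R_B = wL/2 = 9·4/2 = 18 kN
  M_B = -wL²/12 = -9·4²/12 = -12 kN·m
Superposition: R_A = 807/25 kN, M_A = 1732/75 kN·m, R_B = 1043/25 kN, M_B = -616/25 kN·m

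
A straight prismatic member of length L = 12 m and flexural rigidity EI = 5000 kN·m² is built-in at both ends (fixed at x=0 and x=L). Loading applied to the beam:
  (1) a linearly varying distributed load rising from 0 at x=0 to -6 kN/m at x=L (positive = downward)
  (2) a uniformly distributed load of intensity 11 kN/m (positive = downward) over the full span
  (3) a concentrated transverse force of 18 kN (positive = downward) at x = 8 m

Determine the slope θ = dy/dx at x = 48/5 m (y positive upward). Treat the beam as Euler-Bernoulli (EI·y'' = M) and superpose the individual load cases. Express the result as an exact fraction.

Load 1 — triangular load w₀=-6 kN/m (0→w₀ over full span):
  θ_1 = -w₀(2x(L-x)(L-2x)(x+2L)+x²(L-x)²)/(120LEI) = -(-6)·(2·(48/5)·(12-(48/5))·(12-2·(48/5))·((48/5)+2·12)+(48/5)²·(12-(48/5))²)/(120·12·5000) = -3456/390625 rad
Load 2 — uniform load w=11 kN/m over full span:
  θ_2 = -wx(L-x)(L-2x)/(12EI) = -11·(48/5)·(12-(48/5))·(12-2·(48/5))/(12·5000) = 2376/78125 rad
Load 3 — point force P=18 kN at a=8 m (b=L-a=4):
  θ_3 = Pa²(L-x)(2bL-(3b+a)(L-x))/(2L³EI)  [x>a] = 18·8²·(12-(48/5))·(2·4·12-(3·4+8)·(12-(48/5)))/(2·12³·5000) = 24/3125 rad
Superposition: θ = Σ θ_i = 11424/390625 rad ≈ 0.029245 rad

θ(48/5) = 11424/390625 rad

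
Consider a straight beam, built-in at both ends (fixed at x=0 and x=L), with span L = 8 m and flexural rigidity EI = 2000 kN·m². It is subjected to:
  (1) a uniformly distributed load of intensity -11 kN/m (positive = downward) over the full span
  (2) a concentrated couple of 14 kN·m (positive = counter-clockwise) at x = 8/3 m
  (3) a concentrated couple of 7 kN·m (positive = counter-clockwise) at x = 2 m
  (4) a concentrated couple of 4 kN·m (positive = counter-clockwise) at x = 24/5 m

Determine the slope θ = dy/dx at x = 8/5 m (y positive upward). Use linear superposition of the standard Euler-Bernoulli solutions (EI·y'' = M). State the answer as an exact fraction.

Load 1 — uniform load w=-11 kN/m over full span:
  θ_1 = -wx(L-x)(L-2x)/(12EI) = -(-11)·(8/5)·(8-(8/5))·(8-2·(8/5))/(12·2000) = 352/15625 rad
Load 2 — applied couple M₀=14 kN·m at a=8/3 m (b=L-a=16/3):
  θ_2 = (R_Ax²/2 - M_Ax)/EI  [x≤a] with R_A=7/3, M_A=0 = ((7/3)·(8/5)²/2 - 0·(8/5))/2000 = 14/9375 rad
Load 3 — applied couple M₀=7 kN·m at a=2 m (b=L-a=6):
  θ_3 = (R_Ax²/2 - M_Ax)/EI  [x≤a] with R_A=63/64, M_A=-21/16 = ((63/64)·(8/5)²/2 - (-21/16)·(8/5))/2000 = 21/12500 rad
Load 4 — applied couple M₀=4 kN·m at a=24/5 m (b=L-a=16/5):
  θ_4 = (R_Ax²/2 - M_Ax)/EI  [x≤a] with R_A=18/25, M_A=32/25 = ((18/25)·(8/5)²/2 - (32/25)·(8/5))/2000 = -44/78125 rad
Superposition: θ = Σ θ_i = 23567/937500 rad ≈ 0.025138 rad

θ(8/5) = 23567/937500 rad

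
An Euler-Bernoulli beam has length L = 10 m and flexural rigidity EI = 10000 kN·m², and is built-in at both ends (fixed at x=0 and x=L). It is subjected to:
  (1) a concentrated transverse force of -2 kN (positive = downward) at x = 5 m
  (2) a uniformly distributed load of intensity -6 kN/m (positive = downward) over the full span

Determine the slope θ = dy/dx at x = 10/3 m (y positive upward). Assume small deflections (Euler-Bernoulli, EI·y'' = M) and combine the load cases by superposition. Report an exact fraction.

Load 1 — point force P=-2 kN at a=5 m (b=L-a=5):
  θ_1 = -Pb²x(2aL-(3a+b)x)/(2L³EI)  [x≤a] = -(-2)·5²·(10/3)·(2·5·10-(3·5+5)·(10/3))/(2·10³·10000) = 1/3600 rad
Load 2 — uniform load w=-6 kN/m over full span:
  θ_2 = -wx(L-x)(L-2x)/(12EI) = -(-6)·(10/3)·(10-(10/3))·(10-2·(10/3))/(12·10000) = 1/270 rad
Superposition: θ = Σ θ_i = 43/10800 rad ≈ 0.003981 rad

θ(10/3) = 43/10800 rad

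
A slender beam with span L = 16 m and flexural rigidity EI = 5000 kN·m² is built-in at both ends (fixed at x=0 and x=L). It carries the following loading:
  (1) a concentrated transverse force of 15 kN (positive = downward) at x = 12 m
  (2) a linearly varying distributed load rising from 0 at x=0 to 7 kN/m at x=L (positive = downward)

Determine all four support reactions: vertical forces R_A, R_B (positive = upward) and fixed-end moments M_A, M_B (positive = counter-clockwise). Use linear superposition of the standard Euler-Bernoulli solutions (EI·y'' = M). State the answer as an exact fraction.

Load 1 — point force P=15 kN at a=12 m (b=L-a=4):
  R_A = Pb²(3a+b)/L³ = 15·4²·(3·12+4)/16³ = 75/32 kN
  M_A = Pab²/L² = 15·12·4²/16² = 45/4 kN·m
  R_B = Pa²(a+3b)/L³ = 15·12²·(12+3·4)/16³ = 405/32 kN
  M_B = -Pa²b/L² = -15·12²·4/16² = -135/4 kN·m
Load 2 — triangular load w₀=7 kN/m (0→w₀ over full span):
  R_A = 3w₀L/20 = 3·7·16/20 = 84/5 kN
  M_A = w₀L²/30 = 7·16²/30 = 896/15 kN·m
  R_B = 7w₀L/20 = 7·7·16/20 = 196/5 kN
  M_B = -w₀L²/20 = -7·16²/20 = -448/5 kN·m
Superposition: R_A = 3063/160 kN, M_A = 4259/60 kN·m, R_B = 8297/160 kN, M_B = -2467/20 kN·m

R_A = 3063/160 kN, M_A = 4259/60 kN·m, R_B = 8297/160 kN, M_B = -2467/20 kN·m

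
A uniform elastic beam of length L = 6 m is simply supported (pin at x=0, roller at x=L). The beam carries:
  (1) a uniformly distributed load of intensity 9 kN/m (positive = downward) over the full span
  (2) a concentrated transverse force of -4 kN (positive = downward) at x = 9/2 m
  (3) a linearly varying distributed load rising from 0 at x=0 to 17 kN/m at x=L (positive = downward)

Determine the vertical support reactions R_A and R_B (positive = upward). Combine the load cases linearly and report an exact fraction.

Load 1 — uniform load w=9 kN/m over full span:
  R_A = wL/2 = 9·6/2 = 27 kN
  R_B = wL/2 = 9·6/2 = 27 kN
Load 2 — point force P=-4 kN at a=9/2 m (b=L-a=3/2):
  R_A = Pb/L = (-4)·(3/2)/6 = -1 kN
  R_B = Pa/L = (-4)·(9/2)/6 = -3 kN
Load 3 — triangular load w₀=17 kN/m (0→w₀ over full span):
  R_A = w₀L/6 = 17·6/6 = 17 kN
  R_B = w₀L/3 = 17·6/3 = 34 kN
Superposition: R_A = 43 kN, R_B = 58 kN

R_A = 43 kN, R_B = 58 kN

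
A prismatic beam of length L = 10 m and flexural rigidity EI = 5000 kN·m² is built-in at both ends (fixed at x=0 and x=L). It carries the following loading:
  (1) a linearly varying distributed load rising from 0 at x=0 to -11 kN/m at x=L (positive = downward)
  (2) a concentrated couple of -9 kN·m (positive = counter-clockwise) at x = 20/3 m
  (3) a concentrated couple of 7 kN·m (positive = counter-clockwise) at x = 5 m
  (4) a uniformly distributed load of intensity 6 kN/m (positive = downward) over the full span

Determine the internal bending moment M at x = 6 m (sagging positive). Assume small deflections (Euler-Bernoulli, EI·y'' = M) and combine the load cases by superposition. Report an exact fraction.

Load 1 — triangular load w₀=-11 kN/m (0→w₀ over full span):
  M_1 = 3w₀Lx/20 - w₀L²/30 - w₀x³/(6L) = 3·(-11)·10·6/20 - (-11)·10²/30 - (-11)·6³/(6·10) = -341/15 kN·m
Load 2 — applied couple M₀=-9 kN·m at a=20/3 m (b=L-a=10/3):
  M_2 = R_Ax - M_A  [x≤a] with R_A=-6/5, M_A=-3 = (-6/5)·6 - (-3) = -21/5 kN·m
Load 3 — applied couple M₀=7 kN·m at a=5 m (b=L-a=5):
  M_3 = R_Ax - M_A - M₀  [x>a] with R_A=21/20, M_A=7/4 = (21/20)·6 - (7/4) - 7 = -49/20 kN·m
Load 4 — uniform load w=6 kN/m over full span:
  M_4 = wLx/2 - wL²/12 - wx²/2 = 6·10·6/2 - 6·10²/12 - 6·6²/2 = 22 kN·m
Superposition: M = Σ M_i = -443/60 kN·m ≈ -7.383333 kN·m

M(6) = -443/60 kN·m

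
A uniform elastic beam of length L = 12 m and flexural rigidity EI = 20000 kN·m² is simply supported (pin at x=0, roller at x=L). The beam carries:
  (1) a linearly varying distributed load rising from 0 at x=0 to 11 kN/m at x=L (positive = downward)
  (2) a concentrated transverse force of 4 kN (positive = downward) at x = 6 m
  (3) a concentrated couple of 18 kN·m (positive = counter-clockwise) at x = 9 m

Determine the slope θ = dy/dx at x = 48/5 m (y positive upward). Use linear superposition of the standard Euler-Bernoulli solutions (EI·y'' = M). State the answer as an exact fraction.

θ(48/5) = 947667/50000000 rad

Load 1 — triangular load w₀=11 kN/m (0→w₀ over full span):
  θ_1 = -w₀(7L⁴-30L²x²+15x⁴)/(360LEI) = -11·(7·12⁴-30·12²·(48/5)²+15·(48/5)⁴)/(360·12·20000) = 24981/1562500 rad
Load 2 — point force P=4 kN at a=6 m (b=L-a=6):
  θ_2 = -Pa(2L²-6Lx+3x²+a²)/(6LEI)  [x>a] = -4·6·(2·12²-6·12·(48/5)+3·(48/5)²+6²)/(6·12·20000) = 189/125000 rad
Load 3 — applied couple M₀=18 kN·m at a=9 m (b=L-a=3):
  θ_3 = (M₀x²/(2L)-M₀(x-a)+C₁)/EI  [x>a] with C₁=M₀(3b²-L²)/(6L)=-117/4 = (18·(48/5)²/(2·12)-18·((48/5)-9)+(-117/4))/20000 = 2907/2000000 rad
Superposition: θ = Σ θ_i = 947667/50000000 rad ≈ 0.018953 rad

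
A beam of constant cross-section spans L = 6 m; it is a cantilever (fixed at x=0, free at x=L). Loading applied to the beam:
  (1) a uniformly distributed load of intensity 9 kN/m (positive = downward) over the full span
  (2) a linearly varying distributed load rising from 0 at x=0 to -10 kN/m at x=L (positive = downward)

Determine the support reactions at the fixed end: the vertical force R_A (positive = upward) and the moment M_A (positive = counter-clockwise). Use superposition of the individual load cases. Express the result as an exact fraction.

Load 1 — uniform load w=9 kN/m over full span:
  R_A = wL = 9·6 = 54 kN
  M_A = wL²/2 = 9·6²/2 = 162 kN·m
Load 2 — triangular load w₀=-10 kN/m (0→w₀ over full span):
  R_A = w₀L/2 = (-10)·6/2 = -30 kN
  M_A = w₀L²/3 = (-10)·6²/3 = -120 kN·m
Superposition: R_A = 24 kN, M_A = 42 kN·m

R_A = 24 kN, M_A = 42 kN·m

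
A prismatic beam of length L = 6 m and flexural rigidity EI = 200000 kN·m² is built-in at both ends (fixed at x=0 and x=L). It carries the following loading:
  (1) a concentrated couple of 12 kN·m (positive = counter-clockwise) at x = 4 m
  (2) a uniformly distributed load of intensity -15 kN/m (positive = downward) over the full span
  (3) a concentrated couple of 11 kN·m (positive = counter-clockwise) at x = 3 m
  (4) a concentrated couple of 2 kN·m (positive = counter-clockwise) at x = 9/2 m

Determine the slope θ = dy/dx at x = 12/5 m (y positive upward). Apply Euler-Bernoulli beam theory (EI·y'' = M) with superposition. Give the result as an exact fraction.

θ(12/5) = 597/10000000 rad

Load 1 — applied couple M₀=12 kN·m at a=4 m (b=L-a=2):
  θ_1 = (R_Ax²/2 - M_Ax)/EI  [x≤a] with R_A=8/3, M_A=4 = ((8/3)·(12/5)²/2 - 4·(12/5))/200000 = -3/312500 rad
Load 2 — uniform load w=-15 kN/m over full span:
  θ_2 = -wx(L-x)(L-2x)/(12EI) = -(-15)·(12/5)·(6-(12/5))·(6-2·(12/5))/(12·200000) = 81/1250000 rad
Load 3 — applied couple M₀=11 kN·m at a=3 m (b=L-a=3):
  θ_3 = (R_Ax²/2 - M_Ax)/EI  [x≤a] with R_A=11/4, M_A=11/4 = ((11/4)·(12/5)²/2 - (11/4)·(12/5))/200000 = 33/5000000 rad
Load 4 — applied couple M₀=2 kN·m at a=9/2 m (b=L-a=3/2):
  θ_4 = (R_Ax²/2 - M_Ax)/EI  [x≤a] with R_A=3/8, M_A=5/8 = ((3/8)·(12/5)²/2 - (5/8)·(12/5))/200000 = -21/10000000 rad
Superposition: θ = Σ θ_i = 597/10000000 rad ≈ 0.000060 rad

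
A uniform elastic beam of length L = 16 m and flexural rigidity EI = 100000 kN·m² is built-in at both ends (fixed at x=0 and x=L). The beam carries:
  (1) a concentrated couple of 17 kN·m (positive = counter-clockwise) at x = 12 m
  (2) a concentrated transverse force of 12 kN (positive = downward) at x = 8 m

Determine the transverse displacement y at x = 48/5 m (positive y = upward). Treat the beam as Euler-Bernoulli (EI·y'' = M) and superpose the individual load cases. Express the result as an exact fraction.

Load 1 — applied couple M₀=17 kN·m at a=12 m (b=L-a=4):
  y_1 = (R_Ax³/6 - M_Ax²/2)/EI  [x≤a] with R_A=153/128, M_A=85/16 = ((153/128)·(48/5)³/6 - (85/16)·(48/5)²/2)/100000 = -1071/1562500 m
Load 2 — point force P=12 kN at a=8 m (b=L-a=8):
  y_2 = -Pa²(L-x)²(3bL-(3b+a)(L-x))/(6L³EI)  [x>a] = -12·8²·(16-(48/5))²·(3·8·16-(3·8+8)·(16-(48/5)))/(6·16³·100000) = -896/390625 m
Superposition: y = Σ y_i = -931/312500 m ≈ -0.002979 m

y(48/5) = -931/312500 m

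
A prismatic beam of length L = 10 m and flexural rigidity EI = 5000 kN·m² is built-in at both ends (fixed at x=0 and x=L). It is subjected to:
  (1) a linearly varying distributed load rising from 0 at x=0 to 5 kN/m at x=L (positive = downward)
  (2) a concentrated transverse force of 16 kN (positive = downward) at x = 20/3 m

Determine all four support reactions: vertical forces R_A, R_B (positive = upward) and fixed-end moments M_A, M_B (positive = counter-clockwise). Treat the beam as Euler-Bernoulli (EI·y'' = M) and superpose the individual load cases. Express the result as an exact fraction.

Load 1 — triangular load w₀=5 kN/m (0→w₀ over full span):
  R_A = 3w₀L/20 = 3·5·10/20 = 15/2 kN
  M_A = w₀L²/30 = 5·10²/30 = 50/3 kN·m
  R_B = 7w₀L/20 = 7·5·10/20 = 35/2 kN
  M_B = -w₀L²/20 = -5·10²/20 = -25 kN·m
Load 2 — point force P=16 kN at a=20/3 m (b=L-a=10/3):
  R_A = Pb²(3a+b)/L³ = 16·(10/3)²·(3·(20/3)+(10/3))/10³ = 112/27 kN
  M_A = Pab²/L² = 16·(20/3)·(10/3)²/10² = 320/27 kN·m
  R_B = Pa²(a+3b)/L³ = 16·(20/3)²·((20/3)+3·(10/3))/10³ = 320/27 kN
  M_B = -Pa²b/L² = -16·(20/3)²·(10/3)/10² = -640/27 kN·m
Superposition: R_A = 629/54 kN, M_A = 770/27 kN·m, R_B = 1585/54 kN, M_B = -1315/27 kN·m

R_A = 629/54 kN, M_A = 770/27 kN·m, R_B = 1585/54 kN, M_B = -1315/27 kN·m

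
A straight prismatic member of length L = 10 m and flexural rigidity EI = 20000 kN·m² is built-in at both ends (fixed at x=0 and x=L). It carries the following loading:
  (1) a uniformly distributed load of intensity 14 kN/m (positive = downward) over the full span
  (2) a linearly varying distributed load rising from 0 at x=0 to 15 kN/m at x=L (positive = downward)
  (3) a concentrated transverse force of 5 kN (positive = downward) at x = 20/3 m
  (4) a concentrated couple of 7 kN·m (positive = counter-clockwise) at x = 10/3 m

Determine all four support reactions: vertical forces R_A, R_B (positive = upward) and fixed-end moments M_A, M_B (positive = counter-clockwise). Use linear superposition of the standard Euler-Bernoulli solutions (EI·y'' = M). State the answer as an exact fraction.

R_A = 25577/270 kN, M_A = 4600/27 kN·m, R_B = 33823/270 kN, M_B = -5312/27 kN·m

Load 1 — uniform load w=14 kN/m over full span:
  R_A = wL/2 = 14·10/2 = 70 kN
  M_A = wL²/12 = 14·10²/12 = 350/3 kN·m
  R_B = wL/2 = 14·10/2 = 70 kN
  M_B = -wL²/12 = -14·10²/12 = -350/3 kN·m
Load 2 — triangular load w₀=15 kN/m (0→w₀ over full span):
  R_A = 3w₀L/20 = 3·15·10/20 = 45/2 kN
  M_A = w₀L²/30 = 15·10²/30 = 50 kN·m
  R_B = 7w₀L/20 = 7·15·10/20 = 105/2 kN
  M_B = -w₀L²/20 = -15·10²/20 = -75 kN·m
Load 3 — point force P=5 kN at a=20/3 m (b=L-a=10/3):
  R_A = Pb²(3a+b)/L³ = 5·(10/3)²·(3·(20/3)+(10/3))/10³ = 35/27 kN
  M_A = Pab²/L² = 5·(20/3)·(10/3)²/10² = 100/27 kN·m
  R_B = Pa²(a+3b)/L³ = 5·(20/3)²·((20/3)+3·(10/3))/10³ = 100/27 kN
  M_B = -Pa²b/L² = -5·(20/3)²·(10/3)/10² = -200/27 kN·m
Load 4 — applied couple M₀=7 kN·m at a=10/3 m (b=L-a=20/3):
  R_A = 6M₀ab/L³ = 6·7·(10/3)·(20/3)/10³ = 14/15 kN
  M_A = M₀b(2a-b)/L² = 7·(20/3)·(2·(10/3)-(20/3))/10² = 0 kN·m
  R_B = -6M₀ab/L³ = -6·7·(10/3)·(20/3)/10³ = -14/15 kN
  M_B = M₀a(2b-a)/L² = 7·(10/3)·(2·(20/3)-(10/3))/10² = 7/3 kN·m
Superposition: R_A = 25577/270 kN, M_A = 4600/27 kN·m, R_B = 33823/270 kN, M_B = -5312/27 kN·m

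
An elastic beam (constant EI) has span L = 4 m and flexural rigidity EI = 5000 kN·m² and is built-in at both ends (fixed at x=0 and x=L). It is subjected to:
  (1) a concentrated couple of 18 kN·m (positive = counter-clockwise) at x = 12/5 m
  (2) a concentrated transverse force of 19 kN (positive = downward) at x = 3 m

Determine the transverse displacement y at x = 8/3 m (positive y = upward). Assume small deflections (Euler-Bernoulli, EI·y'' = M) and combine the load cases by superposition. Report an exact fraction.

y(8/3) = -3973/5062500 m

Load 1 — applied couple M₀=18 kN·m at a=12/5 m (b=L-a=8/5):
  y_1 = (R_Ax³/6 - M_Ax²/2 - M₀(x-a)²/2)/EI  [x>a] with R_A=162/25, M_A=144/25 = ((162/25)·(8/3)³/6 - (144/25)·(8/3)²/2 - 18·((8/3)-(12/5))²/2)/5000 = -2/15625 m
Load 2 — point force P=19 kN at a=3 m (b=L-a=1):
  y_2 = -Pb²x²(3aL-(3a+b)x)/(6L³EI)  [x≤a] = -19·1²·(8/3)²·(3·3·4-(3·3+1)·(8/3))/(6·4³·5000) = -133/202500 m
Superposition: y = Σ y_i = -3973/5062500 m ≈ -0.000785 m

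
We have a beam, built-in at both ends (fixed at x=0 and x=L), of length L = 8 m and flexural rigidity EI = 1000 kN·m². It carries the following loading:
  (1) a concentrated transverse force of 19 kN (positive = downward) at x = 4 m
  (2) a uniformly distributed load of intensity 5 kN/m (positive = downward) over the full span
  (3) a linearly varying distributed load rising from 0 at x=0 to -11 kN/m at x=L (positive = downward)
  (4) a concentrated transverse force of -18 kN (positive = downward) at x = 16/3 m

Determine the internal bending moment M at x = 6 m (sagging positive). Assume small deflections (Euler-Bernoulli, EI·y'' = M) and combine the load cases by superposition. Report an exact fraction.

M(6) = -247/30 kN·m

Load 1 — point force P=19 kN at a=4 m (b=L-a=4):
  M_1 = Pa²(a+3b)(L-x)/L³ - Pa²b/L²  [x>a] = 19·4²·(4+3·4)·(8-6)/8³ - 19·4²·4/8² = 0 kN·m
Load 2 — uniform load w=5 kN/m over full span:
  M_2 = wLx/2 - wL²/12 - wx²/2 = 5·8·6/2 - 5·8²/12 - 5·6²/2 = 10/3 kN·m
Load 3 — triangular load w₀=-11 kN/m (0→w₀ over full span):
  M_3 = 3w₀Lx/20 - w₀L²/30 - w₀x³/(6L) = 3·(-11)·8·6/20 - (-11)·8²/30 - (-11)·6³/(6·8) = -187/30 kN·m
Load 4 — point force P=-18 kN at a=16/3 m (b=L-a=8/3):
  M_4 = Pa²(a+3b)(L-x)/L³ - Pa²b/L²  [x>a] = (-18)·(16/3)²·((16/3)+3·(8/3))·(8-6)/8³ - (-18)·(16/3)²·(8/3)/8² = -16/3 kN·m
Superposition: M = Σ M_i = -247/30 kN·m ≈ -8.233333 kN·m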